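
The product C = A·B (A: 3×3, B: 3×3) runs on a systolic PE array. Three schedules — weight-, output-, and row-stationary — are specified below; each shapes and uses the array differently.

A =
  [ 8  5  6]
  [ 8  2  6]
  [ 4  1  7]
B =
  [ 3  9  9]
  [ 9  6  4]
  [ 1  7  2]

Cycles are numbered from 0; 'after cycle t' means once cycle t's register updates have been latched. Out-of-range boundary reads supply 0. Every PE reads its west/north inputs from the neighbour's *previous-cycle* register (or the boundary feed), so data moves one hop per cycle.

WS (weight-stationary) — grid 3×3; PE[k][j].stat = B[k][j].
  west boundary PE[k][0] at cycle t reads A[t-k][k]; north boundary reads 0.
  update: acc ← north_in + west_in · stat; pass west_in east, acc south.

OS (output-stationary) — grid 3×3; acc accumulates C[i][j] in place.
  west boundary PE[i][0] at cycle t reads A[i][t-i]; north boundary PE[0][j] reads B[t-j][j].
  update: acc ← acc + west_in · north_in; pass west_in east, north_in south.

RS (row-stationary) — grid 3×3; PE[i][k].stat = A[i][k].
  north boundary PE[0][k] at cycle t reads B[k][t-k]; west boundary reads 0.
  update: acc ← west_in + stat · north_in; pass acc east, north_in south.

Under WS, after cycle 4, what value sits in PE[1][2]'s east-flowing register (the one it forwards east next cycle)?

register = 2

Tracing WS — 3×3 array, target PE[1][2]:
  [0] (0,2) acc=0 (h:0 v:0)
  [0] (1,1) acc=0 (h:0 v:0)
  [0] (1,2) acc=0 (h:0 v:0)
  [1] (0,2) acc=0 (h:0 v:0)
  [1] (1,1) acc=0 (h:0 v:0)
  [1] (1,2) acc=0 (h:0 v:0)
  [2] (0,2) acc=72 (h:8 v:72)
  [2] (1,1) acc=102 (h:5 v:102)
  [2] (1,2) acc=0 (h:0 v:0)
  [3] (0,2) acc=72 (h:8 v:72)
  [3] (1,1) acc=84 (h:2 v:84)
  [3] (1,2) acc=92 (h:5 v:92)
  [4] (0,2) acc=36 (h:4 v:36)
  [4] (1,1) acc=42 (h:1 v:42)
  [4] (1,2) acc=80 (h:2 v:80)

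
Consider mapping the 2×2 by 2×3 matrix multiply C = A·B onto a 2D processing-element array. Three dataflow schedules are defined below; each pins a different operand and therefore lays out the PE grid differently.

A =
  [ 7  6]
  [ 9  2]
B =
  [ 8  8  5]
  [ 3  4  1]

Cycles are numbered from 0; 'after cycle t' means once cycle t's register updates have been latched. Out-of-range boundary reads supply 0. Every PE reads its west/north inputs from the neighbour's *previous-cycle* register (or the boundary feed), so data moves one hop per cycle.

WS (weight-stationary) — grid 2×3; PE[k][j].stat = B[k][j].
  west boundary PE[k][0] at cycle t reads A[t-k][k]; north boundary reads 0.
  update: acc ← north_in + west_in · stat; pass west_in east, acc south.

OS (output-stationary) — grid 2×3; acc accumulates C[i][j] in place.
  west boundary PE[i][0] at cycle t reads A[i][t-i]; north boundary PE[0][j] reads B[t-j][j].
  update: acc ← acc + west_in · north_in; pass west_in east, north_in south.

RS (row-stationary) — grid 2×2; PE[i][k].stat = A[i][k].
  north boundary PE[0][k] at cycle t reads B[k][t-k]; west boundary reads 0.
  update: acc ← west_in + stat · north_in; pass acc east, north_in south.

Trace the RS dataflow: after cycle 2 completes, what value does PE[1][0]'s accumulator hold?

Tracing RS — 2×2 array, target PE[1][0]:
  t=0 PE[0][0]: acc=56 h=56 v=8
  t=0 PE[1][0]: acc=0 h=0 v=0
  t=1 PE[0][0]: acc=56 h=56 v=8
  t=1 PE[1][0]: acc=72 h=72 v=8
  t=2 PE[0][0]: acc=35 h=35 v=5
  t=2 PE[1][0]: acc=72 h=72 v=8

PE[1][0].acc = 72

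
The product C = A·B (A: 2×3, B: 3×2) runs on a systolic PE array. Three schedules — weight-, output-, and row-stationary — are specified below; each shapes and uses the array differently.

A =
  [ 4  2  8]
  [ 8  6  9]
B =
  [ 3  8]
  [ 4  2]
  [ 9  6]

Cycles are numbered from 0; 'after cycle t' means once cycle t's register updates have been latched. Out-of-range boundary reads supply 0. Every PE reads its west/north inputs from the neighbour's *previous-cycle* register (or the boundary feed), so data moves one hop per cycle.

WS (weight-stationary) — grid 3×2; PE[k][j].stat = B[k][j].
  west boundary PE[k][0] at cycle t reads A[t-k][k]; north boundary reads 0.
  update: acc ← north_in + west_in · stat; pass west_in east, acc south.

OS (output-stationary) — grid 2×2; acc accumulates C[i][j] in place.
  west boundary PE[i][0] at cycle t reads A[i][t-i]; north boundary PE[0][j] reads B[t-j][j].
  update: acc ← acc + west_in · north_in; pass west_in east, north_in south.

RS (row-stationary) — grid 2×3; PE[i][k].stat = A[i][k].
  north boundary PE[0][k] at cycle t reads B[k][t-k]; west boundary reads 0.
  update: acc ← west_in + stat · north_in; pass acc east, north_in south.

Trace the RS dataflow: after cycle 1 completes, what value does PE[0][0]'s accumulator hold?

RS on a 2×3 grid — tracing PE[0][0] and its feeders:
  0: (0,0).acc=12  regs=<12,3>
  1: (0,0).acc=32  regs=<32,8>

PE[0][0].acc = 32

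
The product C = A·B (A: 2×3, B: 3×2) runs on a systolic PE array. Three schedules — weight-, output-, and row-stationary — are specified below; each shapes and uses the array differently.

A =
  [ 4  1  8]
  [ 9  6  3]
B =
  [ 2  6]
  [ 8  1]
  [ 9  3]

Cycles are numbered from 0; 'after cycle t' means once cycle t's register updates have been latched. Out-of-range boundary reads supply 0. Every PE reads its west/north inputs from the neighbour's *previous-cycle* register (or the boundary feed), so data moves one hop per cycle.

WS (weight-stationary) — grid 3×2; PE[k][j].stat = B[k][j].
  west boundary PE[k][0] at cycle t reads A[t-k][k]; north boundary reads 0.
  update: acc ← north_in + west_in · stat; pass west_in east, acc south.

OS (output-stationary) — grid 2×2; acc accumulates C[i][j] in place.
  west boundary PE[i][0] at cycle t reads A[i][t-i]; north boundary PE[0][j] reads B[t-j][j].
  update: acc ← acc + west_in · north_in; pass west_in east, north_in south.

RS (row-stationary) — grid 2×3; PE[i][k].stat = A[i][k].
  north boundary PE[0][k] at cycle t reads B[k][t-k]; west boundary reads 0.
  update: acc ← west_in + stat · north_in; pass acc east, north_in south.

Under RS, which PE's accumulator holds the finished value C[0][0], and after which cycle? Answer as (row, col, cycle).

(row, col, cycle) = (0, 2, 2)

Under RS, C[0][0] lands at PE[0][2]:
  after 0 — PE[0][2] acc=0, pass-E 0, pass-S 0
  after 1 — PE[0][2] acc=0, pass-E 0, pass-S 0
  after 2 — PE[0][2] acc=88, pass-E 88, pass-S 9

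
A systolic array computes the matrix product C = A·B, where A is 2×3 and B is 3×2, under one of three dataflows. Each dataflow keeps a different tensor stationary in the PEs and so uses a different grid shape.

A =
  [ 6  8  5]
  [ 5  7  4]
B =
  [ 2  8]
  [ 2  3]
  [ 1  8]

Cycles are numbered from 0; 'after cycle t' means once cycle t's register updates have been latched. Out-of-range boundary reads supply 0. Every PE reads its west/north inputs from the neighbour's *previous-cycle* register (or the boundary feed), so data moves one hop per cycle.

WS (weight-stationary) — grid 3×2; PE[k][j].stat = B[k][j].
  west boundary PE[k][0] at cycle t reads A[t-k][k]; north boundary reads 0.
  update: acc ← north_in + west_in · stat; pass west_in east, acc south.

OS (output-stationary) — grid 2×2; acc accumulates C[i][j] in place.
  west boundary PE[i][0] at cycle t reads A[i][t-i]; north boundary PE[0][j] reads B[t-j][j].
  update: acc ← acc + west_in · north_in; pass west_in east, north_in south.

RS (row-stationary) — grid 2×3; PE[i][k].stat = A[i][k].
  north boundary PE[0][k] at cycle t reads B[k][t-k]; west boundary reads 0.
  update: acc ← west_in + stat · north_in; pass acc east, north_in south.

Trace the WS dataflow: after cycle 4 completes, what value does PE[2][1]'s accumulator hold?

WS on a 3×2 grid — tracing PE[2][1] and its feeders:
  @0  [1,1]  acc 0  |  →0  ↓0
  @0  [2,0]  acc 0  |  →0  ↓0
  @0  [2,1]  acc 0  |  →0  ↓0
  @1  [1,1]  acc 0  |  →0  ↓0
  @1  [2,0]  acc 0  |  →0  ↓0
  @1  [2,1]  acc 0  |  →0  ↓0
  @2  [1,1]  acc 72  |  →8  ↓72
  @2  [2,0]  acc 33  |  →5  ↓33
  @2  [2,1]  acc 0  |  →0  ↓0
  @3  [1,1]  acc 61  |  →7  ↓61
  @3  [2,0]  acc 28  |  →4  ↓28
  @3  [2,1]  acc 112  |  →5  ↓112
  @4  [1,1]  acc 0  |  →0  ↓0
  @4  [2,0]  acc 0  |  →0  ↓0
  @4  [2,1]  acc 93  |  →4  ↓93

PE[2][1].acc = 93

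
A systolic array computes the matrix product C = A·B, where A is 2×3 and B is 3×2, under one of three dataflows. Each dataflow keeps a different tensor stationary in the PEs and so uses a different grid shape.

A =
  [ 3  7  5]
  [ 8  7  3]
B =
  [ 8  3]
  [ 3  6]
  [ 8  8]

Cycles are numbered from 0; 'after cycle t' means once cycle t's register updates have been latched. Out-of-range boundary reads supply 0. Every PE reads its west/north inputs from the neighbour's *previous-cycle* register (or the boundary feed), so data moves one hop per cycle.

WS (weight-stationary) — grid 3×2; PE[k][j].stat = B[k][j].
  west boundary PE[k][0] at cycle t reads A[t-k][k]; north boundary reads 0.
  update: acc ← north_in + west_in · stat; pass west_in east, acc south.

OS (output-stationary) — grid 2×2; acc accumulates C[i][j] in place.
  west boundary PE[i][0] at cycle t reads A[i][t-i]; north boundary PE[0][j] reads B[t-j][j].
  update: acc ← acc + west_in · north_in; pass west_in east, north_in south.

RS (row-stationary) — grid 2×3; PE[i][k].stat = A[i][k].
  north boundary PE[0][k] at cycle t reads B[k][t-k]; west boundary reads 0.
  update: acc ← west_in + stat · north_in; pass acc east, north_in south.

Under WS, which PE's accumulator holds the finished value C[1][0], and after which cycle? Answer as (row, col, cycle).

WS: C[1][0] accumulates in PE[2][0]:
  @0  [2,0]  acc 0  |  →0  ↓0
  @1  [2,0]  acc 0  |  →0  ↓0
  @2  [2,0]  acc 85  |  →5  ↓85
  @3  [2,0]  acc 109  |  →3  ↓109

(row, col, cycle) = (2, 0, 3)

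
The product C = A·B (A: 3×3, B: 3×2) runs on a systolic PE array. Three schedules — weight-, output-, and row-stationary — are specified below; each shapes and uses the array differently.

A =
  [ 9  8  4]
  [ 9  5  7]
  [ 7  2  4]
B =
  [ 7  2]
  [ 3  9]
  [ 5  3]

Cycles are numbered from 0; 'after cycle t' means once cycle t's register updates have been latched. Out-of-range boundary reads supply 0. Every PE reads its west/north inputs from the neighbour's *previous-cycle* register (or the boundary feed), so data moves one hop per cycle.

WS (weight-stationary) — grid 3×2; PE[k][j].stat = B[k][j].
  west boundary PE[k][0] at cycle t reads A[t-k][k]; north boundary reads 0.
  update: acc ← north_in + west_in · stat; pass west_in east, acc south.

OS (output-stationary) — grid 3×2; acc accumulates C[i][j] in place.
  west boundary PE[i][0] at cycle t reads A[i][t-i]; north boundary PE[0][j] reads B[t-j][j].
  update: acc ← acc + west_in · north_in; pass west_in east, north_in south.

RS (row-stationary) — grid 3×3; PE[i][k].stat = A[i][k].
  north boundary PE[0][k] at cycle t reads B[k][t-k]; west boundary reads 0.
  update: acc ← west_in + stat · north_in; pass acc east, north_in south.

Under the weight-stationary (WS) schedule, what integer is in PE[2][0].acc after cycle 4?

WS 3×2: PE[2][0] cycle-by-cycle (with neighbour feeds):
  0: (1,0).acc=0  regs=<0,0>
  0: (2,0).acc=0  regs=<0,0>
  1: (1,0).acc=87  regs=<8,87>
  1: (2,0).acc=0  regs=<0,0>
  2: (1,0).acc=78  regs=<5,78>
  2: (2,0).acc=107  regs=<4,107>
  3: (1,0).acc=55  regs=<2,55>
  3: (2,0).acc=113  regs=<7,113>
  4: (1,0).acc=0  regs=<0,0>
  4: (2,0).acc=75  regs=<4,75>

PE[2][0].acc = 75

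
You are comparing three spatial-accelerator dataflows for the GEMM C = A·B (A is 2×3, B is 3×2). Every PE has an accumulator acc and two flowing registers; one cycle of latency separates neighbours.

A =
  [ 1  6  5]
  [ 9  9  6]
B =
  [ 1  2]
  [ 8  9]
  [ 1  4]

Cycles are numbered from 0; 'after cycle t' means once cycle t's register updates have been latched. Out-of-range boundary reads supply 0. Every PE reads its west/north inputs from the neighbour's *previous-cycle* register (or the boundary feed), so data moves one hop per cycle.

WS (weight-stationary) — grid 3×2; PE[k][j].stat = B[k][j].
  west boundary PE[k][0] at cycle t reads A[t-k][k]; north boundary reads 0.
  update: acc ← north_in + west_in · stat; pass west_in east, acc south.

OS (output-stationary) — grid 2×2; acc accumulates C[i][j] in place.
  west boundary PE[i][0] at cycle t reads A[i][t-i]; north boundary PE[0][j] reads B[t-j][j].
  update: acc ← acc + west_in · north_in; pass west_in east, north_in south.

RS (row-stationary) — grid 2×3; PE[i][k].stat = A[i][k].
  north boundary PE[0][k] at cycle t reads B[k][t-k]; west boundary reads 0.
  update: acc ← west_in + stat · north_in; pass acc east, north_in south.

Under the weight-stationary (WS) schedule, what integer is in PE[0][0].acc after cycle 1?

WS 3×2: PE[0][0] cycle-by-cycle (with neighbour feeds):
  0: (0,0).acc=1  regs=<1,1>
  1: (0,0).acc=9  regs=<9,9>

PE[0][0].acc = 9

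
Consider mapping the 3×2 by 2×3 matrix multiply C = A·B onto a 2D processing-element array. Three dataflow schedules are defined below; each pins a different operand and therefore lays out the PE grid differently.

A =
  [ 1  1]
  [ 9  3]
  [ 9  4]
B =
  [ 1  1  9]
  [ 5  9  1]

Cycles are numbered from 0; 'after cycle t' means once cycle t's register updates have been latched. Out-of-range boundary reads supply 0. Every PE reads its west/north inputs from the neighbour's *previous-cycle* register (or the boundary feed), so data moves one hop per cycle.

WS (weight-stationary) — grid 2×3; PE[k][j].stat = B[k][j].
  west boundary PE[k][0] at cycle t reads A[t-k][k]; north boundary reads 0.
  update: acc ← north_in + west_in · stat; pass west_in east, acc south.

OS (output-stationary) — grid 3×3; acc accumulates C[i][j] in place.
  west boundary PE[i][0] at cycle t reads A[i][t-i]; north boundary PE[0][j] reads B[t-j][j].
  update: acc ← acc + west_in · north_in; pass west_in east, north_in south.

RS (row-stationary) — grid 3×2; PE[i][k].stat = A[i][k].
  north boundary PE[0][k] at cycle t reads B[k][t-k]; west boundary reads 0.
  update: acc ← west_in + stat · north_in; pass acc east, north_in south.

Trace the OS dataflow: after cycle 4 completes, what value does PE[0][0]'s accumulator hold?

Tracing OS — 3×3 array, target PE[0][0]:
  after 0 — PE[0][0] acc=1, pass-E 1, pass-S 1
  after 1 — PE[0][0] acc=6, pass-E 1, pass-S 5
  after 2 — PE[0][0] acc=6, pass-E 0, pass-S 0
  after 3 — PE[0][0] acc=6, pass-E 0, pass-S 0
  after 4 — PE[0][0] acc=6, pass-E 0, pass-S 0

PE[0][0].acc = 6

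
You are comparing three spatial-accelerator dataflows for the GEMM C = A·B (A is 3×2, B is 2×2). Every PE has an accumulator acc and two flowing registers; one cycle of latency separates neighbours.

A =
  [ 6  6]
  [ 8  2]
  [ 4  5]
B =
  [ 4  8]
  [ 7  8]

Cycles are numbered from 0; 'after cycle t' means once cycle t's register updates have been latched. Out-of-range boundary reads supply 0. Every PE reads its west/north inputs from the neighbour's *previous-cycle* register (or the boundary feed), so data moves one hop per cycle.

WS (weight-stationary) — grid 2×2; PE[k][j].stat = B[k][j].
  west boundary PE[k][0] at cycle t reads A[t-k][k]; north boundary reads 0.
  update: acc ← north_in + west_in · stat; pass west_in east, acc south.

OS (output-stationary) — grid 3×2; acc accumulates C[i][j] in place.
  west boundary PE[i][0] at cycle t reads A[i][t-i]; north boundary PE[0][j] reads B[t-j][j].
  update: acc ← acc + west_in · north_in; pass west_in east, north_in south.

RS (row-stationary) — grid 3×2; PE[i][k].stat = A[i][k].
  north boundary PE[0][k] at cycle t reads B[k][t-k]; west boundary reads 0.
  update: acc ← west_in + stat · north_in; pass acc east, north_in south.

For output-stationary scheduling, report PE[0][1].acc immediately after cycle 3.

OS 3×2: PE[0][1] cycle-by-cycle (with neighbour feeds):
  t=0 PE[0][0]: acc=24 h=6 v=4
  t=0 PE[0][1]: acc=0 h=0 v=0
  t=1 PE[0][0]: acc=66 h=6 v=7
  t=1 PE[0][1]: acc=48 h=6 v=8
  t=2 PE[0][0]: acc=66 h=0 v=0
  t=2 PE[0][1]: acc=96 h=6 v=8
  t=3 PE[0][0]: acc=66 h=0 v=0
  t=3 PE[0][1]: acc=96 h=0 v=0

PE[0][1].acc = 96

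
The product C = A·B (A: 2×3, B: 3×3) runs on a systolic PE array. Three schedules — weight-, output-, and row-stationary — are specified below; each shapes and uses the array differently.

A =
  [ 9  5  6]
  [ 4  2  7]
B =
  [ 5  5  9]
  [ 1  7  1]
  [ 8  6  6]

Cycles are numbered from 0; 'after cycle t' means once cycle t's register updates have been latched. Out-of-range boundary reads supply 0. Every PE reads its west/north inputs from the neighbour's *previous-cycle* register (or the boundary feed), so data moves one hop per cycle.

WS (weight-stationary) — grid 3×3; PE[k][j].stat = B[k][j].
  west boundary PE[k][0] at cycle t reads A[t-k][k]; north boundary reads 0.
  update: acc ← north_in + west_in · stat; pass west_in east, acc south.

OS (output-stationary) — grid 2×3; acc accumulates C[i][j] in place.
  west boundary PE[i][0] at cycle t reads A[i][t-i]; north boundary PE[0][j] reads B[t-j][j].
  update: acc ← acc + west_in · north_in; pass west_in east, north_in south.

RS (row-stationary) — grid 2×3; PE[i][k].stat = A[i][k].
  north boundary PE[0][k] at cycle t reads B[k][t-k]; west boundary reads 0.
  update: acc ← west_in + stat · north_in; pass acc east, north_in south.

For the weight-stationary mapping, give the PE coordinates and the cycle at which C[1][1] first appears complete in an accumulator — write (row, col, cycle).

(row, col, cycle) = (2, 1, 4)

WS — PE[2][1] is where C[1][1] collects:
  step 0 · PE2,1: acc=0; fwd→0 fwd↓0
  step 1 · PE2,1: acc=0; fwd→0 fwd↓0
  step 2 · PE2,1: acc=0; fwd→0 fwd↓0
  step 3 · PE2,1: acc=116; fwd→6 fwd↓116
  step 4 · PE2,1: acc=76; fwd→7 fwd↓76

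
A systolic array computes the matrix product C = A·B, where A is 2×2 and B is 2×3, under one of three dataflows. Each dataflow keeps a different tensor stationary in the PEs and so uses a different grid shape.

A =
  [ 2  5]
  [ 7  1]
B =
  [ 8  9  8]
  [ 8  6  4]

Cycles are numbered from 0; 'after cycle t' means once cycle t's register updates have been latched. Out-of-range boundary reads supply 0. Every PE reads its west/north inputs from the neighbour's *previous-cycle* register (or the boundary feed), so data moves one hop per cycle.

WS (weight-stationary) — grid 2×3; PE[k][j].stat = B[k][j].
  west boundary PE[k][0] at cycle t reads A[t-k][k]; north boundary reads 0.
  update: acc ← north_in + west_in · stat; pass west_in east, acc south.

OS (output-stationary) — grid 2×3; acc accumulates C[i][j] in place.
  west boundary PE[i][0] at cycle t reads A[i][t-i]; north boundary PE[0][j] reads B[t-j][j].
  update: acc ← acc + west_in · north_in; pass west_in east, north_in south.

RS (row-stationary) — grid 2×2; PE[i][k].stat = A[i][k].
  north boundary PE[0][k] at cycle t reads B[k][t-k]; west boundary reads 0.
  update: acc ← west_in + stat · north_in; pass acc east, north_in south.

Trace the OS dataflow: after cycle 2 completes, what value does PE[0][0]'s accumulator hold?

PE[0][0].acc = 56

Tracing OS — 2×3 array, target PE[0][0]:
  cycle 0: PE[0][0] → acc 16, east 2, south 8
  cycle 1: PE[0][0] → acc 56, east 5, south 8
  cycle 2: PE[0][0] → acc 56, east 0, south 0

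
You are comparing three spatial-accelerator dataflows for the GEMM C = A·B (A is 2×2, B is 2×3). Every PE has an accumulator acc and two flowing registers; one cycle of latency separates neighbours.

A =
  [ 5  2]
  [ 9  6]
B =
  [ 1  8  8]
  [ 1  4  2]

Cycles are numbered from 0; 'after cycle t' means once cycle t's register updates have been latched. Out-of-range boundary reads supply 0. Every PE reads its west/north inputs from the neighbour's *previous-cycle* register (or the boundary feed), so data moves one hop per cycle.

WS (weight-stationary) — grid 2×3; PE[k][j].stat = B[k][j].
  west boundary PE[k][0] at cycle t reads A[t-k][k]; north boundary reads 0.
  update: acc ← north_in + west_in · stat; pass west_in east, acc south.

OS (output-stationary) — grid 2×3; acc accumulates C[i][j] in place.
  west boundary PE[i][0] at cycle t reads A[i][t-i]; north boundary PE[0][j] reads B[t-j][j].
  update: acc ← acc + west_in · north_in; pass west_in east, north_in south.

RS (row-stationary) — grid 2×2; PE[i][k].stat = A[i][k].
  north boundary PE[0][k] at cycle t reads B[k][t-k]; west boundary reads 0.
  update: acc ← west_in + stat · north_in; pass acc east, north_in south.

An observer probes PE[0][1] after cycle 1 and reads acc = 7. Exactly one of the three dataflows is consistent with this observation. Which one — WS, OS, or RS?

WS [2×3] PE[0][1] across cycles:
  t=0 PE[0][1]: acc=0 h=0 v=0
  t=1 PE[0][1]: acc=40 h=5 v=40
OS [2×3] PE[0][1] across cycles:
  t=0 PE[0][1]: acc=0 h=0 v=0
  t=1 PE[0][1]: acc=40 h=5 v=8
RS [2×2] PE[0][1] across cycles:
  t=0 PE[0][1]: acc=0 h=0 v=0
  t=1 PE[0][1]: acc=7 h=7 v=1

dataflow = RS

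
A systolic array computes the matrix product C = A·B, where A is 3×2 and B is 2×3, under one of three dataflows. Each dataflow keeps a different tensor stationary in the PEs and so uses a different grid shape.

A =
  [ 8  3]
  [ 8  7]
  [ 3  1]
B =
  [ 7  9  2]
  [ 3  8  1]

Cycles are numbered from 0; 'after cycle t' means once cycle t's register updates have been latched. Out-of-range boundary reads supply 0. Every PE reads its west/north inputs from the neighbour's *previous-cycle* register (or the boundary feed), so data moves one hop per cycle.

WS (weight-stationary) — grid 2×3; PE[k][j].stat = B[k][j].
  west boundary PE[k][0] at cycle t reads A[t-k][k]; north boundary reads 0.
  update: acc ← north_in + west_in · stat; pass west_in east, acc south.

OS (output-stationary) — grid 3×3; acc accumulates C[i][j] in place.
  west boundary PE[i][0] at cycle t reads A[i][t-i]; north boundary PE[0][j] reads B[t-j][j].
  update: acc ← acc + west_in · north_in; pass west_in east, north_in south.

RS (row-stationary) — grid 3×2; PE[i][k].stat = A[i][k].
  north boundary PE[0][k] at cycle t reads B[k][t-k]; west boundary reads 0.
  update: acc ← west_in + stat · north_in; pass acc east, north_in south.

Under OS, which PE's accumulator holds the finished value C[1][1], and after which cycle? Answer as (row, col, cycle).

Under OS, C[1][1] lands at PE[1][1]:
  t=0 PE[1][1]: acc=0 h=0 v=0
  t=1 PE[1][1]: acc=0 h=0 v=0
  t=2 PE[1][1]: acc=72 h=8 v=9
  t=3 PE[1][1]: acc=128 h=7 v=8

(row, col, cycle) = (1, 1, 3)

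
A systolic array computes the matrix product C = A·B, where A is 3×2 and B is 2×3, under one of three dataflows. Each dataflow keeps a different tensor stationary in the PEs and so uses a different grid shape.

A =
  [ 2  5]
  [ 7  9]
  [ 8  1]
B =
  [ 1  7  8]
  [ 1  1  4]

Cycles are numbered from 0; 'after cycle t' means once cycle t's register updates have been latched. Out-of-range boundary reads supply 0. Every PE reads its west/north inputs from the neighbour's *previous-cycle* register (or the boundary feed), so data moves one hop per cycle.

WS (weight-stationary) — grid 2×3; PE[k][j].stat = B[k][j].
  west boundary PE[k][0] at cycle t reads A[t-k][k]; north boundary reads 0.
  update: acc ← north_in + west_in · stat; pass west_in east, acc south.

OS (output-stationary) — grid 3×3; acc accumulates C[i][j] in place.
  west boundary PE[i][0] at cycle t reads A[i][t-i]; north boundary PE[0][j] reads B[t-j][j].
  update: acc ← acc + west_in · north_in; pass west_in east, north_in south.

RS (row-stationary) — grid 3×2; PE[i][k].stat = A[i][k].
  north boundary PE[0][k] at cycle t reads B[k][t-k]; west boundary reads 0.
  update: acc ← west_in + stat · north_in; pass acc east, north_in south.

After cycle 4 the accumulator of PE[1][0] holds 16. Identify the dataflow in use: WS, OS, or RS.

dataflow = OS

WS [2×3] PE[1][0] across cycles:
  after 0 — PE[1][0] acc=0, pass-E 0, pass-S 0
  after 1 — PE[1][0] acc=7, pass-E 5, pass-S 7
  after 2 — PE[1][0] acc=16, pass-E 9, pass-S 16
  after 3 — PE[1][0] acc=9, pass-E 1, pass-S 9
  after 4 — PE[1][0] acc=0, pass-E 0, pass-S 0
OS [3×3] PE[1][0] across cycles:
  after 0 — PE[1][0] acc=0, pass-E 0, pass-S 0
  after 1 — PE[1][0] acc=7, pass-E 7, pass-S 1
  after 2 — PE[1][0] acc=16, pass-E 9, pass-S 1
  after 3 — PE[1][0] acc=16, pass-E 0, pass-S 0
  after 4 — PE[1][0] acc=16, pass-E 0, pass-S 0
RS [3×2] PE[1][0] across cycles:
  after 0 — PE[1][0] acc=0, pass-E 0, pass-S 0
  after 1 — PE[1][0] acc=7, pass-E 7, pass-S 1
  after 2 — PE[1][0] acc=49, pass-E 49, pass-S 7
  after 3 — PE[1][0] acc=56, pass-E 56, pass-S 8
  after 4 — PE[1][0] acc=0, pass-E 0, pass-S 0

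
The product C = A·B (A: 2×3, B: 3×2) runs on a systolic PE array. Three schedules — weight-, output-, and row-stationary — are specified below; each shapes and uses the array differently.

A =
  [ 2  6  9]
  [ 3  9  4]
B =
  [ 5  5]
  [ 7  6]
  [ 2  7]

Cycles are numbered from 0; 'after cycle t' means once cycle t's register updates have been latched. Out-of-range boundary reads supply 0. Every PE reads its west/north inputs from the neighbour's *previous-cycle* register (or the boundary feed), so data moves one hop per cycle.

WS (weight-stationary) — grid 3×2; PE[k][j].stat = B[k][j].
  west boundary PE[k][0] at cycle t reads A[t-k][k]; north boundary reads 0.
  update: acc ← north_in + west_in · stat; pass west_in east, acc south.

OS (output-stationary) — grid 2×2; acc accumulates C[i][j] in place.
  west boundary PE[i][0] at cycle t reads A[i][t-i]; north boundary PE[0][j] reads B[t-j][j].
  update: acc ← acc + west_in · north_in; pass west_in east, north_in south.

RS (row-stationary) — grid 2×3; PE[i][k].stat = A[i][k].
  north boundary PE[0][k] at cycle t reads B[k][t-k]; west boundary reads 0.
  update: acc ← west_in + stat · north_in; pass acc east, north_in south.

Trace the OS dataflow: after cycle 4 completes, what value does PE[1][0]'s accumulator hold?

OS 2×2: PE[1][0] cycle-by-cycle (with neighbour feeds):
  @0  [0,0]  acc 10  |  →2  ↓5
  @0  [1,0]  acc 0  |  →0  ↓0
  @1  [0,0]  acc 52  |  →6  ↓7
  @1  [1,0]  acc 15  |  →3  ↓5
  @2  [0,0]  acc 70  |  →9  ↓2
  @2  [1,0]  acc 78  |  →9  ↓7
  @3  [0,0]  acc 70  |  →0  ↓0
  @3  [1,0]  acc 86  |  →4  ↓2
  @4  [0,0]  acc 70  |  →0  ↓0
  @4  [1,0]  acc 86  |  →0  ↓0

PE[1][0].acc = 86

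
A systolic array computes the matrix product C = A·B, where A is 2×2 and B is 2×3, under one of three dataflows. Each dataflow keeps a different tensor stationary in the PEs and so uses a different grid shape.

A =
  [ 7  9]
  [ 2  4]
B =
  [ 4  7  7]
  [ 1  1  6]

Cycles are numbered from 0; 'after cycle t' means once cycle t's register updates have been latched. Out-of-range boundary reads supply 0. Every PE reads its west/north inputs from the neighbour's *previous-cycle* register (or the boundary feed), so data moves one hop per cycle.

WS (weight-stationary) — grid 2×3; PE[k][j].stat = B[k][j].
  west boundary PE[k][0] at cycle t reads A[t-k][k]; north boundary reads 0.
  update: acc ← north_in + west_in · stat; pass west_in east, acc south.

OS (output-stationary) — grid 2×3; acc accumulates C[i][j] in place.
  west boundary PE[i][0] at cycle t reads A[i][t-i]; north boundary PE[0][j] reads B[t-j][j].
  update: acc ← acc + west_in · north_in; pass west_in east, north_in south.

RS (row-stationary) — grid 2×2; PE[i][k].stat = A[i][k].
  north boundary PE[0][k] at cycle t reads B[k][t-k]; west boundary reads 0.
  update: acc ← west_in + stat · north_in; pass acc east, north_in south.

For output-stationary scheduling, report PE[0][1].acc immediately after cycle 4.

PE[0][1].acc = 58

OS 2×3: PE[0][1] cycle-by-cycle (with neighbour feeds):
  after 0 — PE[0][0] acc=28, pass-E 7, pass-S 4
  after 0 — PE[0][1] acc=0, pass-E 0, pass-S 0
  after 1 — PE[0][0] acc=37, pass-E 9, pass-S 1
  after 1 — PE[0][1] acc=49, pass-E 7, pass-S 7
  after 2 — PE[0][0] acc=37, pass-E 0, pass-S 0
  after 2 — PE[0][1] acc=58, pass-E 9, pass-S 1
  after 3 — PE[0][0] acc=37, pass-E 0, pass-S 0
  after 3 — PE[0][1] acc=58, pass-E 0, pass-S 0
  after 4 — PE[0][0] acc=37, pass-E 0, pass-S 0
  after 4 — PE[0][1] acc=58, pass-E 0, pass-S 0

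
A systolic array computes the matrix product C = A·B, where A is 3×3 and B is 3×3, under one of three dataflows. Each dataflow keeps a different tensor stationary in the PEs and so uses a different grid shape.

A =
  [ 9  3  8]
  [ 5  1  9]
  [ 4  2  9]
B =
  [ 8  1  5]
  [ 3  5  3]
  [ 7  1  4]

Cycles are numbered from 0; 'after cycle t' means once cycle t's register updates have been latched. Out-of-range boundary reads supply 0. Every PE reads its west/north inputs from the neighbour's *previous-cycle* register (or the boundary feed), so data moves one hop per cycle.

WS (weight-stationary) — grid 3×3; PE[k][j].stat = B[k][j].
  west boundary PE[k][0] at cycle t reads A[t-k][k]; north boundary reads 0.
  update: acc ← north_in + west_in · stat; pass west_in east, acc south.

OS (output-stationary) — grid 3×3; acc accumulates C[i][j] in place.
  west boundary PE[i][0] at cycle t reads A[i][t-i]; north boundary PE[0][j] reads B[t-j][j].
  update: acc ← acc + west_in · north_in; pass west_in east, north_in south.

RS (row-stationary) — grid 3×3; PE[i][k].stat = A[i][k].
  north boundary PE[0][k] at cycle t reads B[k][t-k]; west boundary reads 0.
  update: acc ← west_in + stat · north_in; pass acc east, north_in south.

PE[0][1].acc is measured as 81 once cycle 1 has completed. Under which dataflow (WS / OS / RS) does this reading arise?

Under WS (3×3), PE[0][1]:
  t=0 PE[0][1]: acc=0 h=0 v=0
  t=1 PE[0][1]: acc=9 h=9 v=9
Under OS (3×3), PE[0][1]:
  t=0 PE[0][1]: acc=0 h=0 v=0
  t=1 PE[0][1]: acc=9 h=9 v=1
Under RS (3×3), PE[0][1]:
  t=0 PE[0][1]: acc=0 h=0 v=0
  t=1 PE[0][1]: acc=81 h=81 v=3

dataflow = RS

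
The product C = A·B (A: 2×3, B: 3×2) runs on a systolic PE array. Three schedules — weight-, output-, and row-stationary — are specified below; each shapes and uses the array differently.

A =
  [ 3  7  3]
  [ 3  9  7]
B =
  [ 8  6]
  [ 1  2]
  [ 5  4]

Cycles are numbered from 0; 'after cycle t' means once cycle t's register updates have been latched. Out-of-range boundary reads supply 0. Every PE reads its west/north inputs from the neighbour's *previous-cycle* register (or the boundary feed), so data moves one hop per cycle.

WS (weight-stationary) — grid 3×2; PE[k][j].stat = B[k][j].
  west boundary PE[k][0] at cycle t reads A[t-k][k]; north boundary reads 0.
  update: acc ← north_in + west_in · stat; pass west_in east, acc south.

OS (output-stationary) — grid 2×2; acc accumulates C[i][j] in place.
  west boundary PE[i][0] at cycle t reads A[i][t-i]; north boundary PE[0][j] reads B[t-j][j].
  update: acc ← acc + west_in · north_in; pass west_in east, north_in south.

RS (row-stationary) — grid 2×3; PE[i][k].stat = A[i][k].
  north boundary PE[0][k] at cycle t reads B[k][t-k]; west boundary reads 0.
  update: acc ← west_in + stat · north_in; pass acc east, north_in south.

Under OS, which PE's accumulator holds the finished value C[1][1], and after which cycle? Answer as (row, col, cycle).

OS — PE[1][1] is where C[1][1] collects:
  c0 r1c1: 0 / 0 / 0
  c1 r1c1: 0 / 0 / 0
  c2 r1c1: 18 / 3 / 6
  c3 r1c1: 36 / 9 / 2
  c4 r1c1: 64 / 7 / 4

(row, col, cycle) = (1, 1, 4)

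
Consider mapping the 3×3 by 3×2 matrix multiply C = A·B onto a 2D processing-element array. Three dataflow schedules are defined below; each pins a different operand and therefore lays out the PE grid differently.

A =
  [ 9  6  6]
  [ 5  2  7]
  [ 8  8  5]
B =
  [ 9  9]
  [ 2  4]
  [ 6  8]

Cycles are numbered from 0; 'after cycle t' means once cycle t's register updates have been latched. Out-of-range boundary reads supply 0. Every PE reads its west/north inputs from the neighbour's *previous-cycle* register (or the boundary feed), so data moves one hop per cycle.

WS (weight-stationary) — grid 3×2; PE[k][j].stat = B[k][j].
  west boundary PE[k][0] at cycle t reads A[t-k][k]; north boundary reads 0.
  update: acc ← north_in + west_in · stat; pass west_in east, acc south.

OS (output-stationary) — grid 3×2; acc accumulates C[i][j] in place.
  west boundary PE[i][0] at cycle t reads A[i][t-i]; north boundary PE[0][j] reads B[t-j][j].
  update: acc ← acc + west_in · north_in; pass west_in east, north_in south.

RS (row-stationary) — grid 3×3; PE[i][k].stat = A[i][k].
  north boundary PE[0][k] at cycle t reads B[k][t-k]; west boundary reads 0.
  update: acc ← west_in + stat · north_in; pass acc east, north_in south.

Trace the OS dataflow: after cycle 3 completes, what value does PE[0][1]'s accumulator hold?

OS on a 3×2 grid — tracing PE[0][1] and its feeders:
  after 0 — PE[0][0] acc=81, pass-E 9, pass-S 9
  after 0 — PE[0][1] acc=0, pass-E 0, pass-S 0
  after 1 — PE[0][0] acc=93, pass-E 6, pass-S 2
  after 1 — PE[0][1] acc=81, pass-E 9, pass-S 9
  after 2 — PE[0][0] acc=129, pass-E 6, pass-S 6
  after 2 — PE[0][1] acc=105, pass-E 6, pass-S 4
  after 3 — PE[0][0] acc=129, pass-E 0, pass-S 0
  after 3 — PE[0][1] acc=153, pass-E 6, pass-S 8

PE[0][1].acc = 153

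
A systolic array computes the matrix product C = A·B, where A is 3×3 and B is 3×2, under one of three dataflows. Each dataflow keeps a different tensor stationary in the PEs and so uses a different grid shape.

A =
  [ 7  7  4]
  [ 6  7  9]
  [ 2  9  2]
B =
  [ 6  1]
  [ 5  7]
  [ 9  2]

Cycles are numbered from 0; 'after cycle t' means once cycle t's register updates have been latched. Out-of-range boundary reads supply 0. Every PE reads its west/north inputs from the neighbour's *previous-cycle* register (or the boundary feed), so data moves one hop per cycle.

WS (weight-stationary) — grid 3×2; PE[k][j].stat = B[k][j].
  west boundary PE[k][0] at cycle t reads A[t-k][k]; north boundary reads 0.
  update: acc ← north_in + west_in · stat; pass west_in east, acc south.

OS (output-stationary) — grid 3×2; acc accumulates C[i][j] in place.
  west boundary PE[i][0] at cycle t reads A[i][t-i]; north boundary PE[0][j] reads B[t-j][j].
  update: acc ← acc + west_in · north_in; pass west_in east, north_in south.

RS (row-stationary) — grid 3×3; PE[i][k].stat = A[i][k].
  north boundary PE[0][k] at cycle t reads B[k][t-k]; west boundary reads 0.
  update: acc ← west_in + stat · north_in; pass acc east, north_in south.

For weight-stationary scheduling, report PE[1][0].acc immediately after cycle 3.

PE[1][0].acc = 57

WS 3×2: PE[1][0] cycle-by-cycle (with neighbour feeds):
  cycle 0: PE[0][0] → acc 42, east 7, south 42
  cycle 0: PE[1][0] → acc 0, east 0, south 0
  cycle 1: PE[0][0] → acc 36, east 6, south 36
  cycle 1: PE[1][0] → acc 77, east 7, south 77
  cycle 2: PE[0][0] → acc 12, east 2, south 12
  cycle 2: PE[1][0] → acc 71, east 7, south 71
  cycle 3: PE[0][0] → acc 0, east 0, south 0
  cycle 3: PE[1][0] → acc 57, east 9, south 57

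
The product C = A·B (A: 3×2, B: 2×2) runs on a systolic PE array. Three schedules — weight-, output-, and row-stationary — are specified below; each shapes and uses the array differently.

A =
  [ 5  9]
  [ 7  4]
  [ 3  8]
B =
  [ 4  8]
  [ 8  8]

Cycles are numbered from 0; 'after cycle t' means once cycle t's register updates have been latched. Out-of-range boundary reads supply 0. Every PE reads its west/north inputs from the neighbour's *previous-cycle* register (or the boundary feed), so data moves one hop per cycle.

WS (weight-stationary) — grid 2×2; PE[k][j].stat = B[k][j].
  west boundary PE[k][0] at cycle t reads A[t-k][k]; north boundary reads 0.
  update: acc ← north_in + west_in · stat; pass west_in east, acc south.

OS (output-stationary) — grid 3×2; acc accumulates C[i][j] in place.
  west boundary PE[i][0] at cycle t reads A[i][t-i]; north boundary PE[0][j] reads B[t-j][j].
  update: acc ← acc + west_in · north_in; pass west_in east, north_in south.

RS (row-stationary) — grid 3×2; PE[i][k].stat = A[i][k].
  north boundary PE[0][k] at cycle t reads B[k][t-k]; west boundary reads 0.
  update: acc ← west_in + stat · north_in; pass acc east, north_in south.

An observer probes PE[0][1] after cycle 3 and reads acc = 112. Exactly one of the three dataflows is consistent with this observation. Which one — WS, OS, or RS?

WS (2×2 grid), PE[0][1]:
  @0  [0,1]  acc 0  |  →0  ↓0
  @1  [0,1]  acc 40  |  →5  ↓40
  @2  [0,1]  acc 56  |  →7  ↓56
  @3  [0,1]  acc 24  |  →3  ↓24
OS (3×2 grid), PE[0][1]:
  @0  [0,1]  acc 0  |  →0  ↓0
  @1  [0,1]  acc 40  |  →5  ↓8
  @2  [0,1]  acc 112  |  →9  ↓8
  @3  [0,1]  acc 112  |  →0  ↓0
RS (3×2 grid), PE[0][1]:
  @0  [0,1]  acc 0  |  →0  ↓0
  @1  [0,1]  acc 92  |  →92  ↓8
  @2  [0,1]  acc 112  |  →112  ↓8
  @3  [0,1]  acc 0  |  →0  ↓0

dataflow = OS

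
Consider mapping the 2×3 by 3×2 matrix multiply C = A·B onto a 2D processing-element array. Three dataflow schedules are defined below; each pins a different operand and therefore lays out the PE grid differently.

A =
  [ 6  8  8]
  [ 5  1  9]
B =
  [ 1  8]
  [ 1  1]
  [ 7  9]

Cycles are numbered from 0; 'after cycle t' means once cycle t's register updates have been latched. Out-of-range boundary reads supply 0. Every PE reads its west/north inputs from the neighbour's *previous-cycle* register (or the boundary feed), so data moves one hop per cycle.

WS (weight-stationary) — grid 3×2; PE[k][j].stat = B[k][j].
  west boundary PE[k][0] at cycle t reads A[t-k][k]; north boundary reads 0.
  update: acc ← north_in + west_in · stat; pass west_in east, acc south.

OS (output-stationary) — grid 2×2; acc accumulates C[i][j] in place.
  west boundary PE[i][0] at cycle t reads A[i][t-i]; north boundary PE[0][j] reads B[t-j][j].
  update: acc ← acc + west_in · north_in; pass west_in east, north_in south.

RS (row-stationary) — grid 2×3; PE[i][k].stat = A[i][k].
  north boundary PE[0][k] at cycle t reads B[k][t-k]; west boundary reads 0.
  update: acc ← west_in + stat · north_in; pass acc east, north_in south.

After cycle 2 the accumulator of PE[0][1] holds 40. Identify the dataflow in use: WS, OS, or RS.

— WS: 3×2; PE[0][1] trace:
  step 0 · PE0,1: acc=0; fwd→0 fwd↓0
  step 1 · PE0,1: acc=48; fwd→6 fwd↓48
  step 2 · PE0,1: acc=40; fwd→5 fwd↓40
— OS: 2×2; PE[0][1] trace:
  step 0 · PE0,1: acc=0; fwd→0 fwd↓0
  step 1 · PE0,1: acc=48; fwd→6 fwd↓8
  step 2 · PE0,1: acc=56; fwd→8 fwd↓1
— RS: 2×3; PE[0][1] trace:
  step 0 · PE0,1: acc=0; fwd→0 fwd↓0
  step 1 · PE0,1: acc=14; fwd→14 fwd↓1
  step 2 · PE0,1: acc=56; fwd→56 fwd↓1

dataflow = WS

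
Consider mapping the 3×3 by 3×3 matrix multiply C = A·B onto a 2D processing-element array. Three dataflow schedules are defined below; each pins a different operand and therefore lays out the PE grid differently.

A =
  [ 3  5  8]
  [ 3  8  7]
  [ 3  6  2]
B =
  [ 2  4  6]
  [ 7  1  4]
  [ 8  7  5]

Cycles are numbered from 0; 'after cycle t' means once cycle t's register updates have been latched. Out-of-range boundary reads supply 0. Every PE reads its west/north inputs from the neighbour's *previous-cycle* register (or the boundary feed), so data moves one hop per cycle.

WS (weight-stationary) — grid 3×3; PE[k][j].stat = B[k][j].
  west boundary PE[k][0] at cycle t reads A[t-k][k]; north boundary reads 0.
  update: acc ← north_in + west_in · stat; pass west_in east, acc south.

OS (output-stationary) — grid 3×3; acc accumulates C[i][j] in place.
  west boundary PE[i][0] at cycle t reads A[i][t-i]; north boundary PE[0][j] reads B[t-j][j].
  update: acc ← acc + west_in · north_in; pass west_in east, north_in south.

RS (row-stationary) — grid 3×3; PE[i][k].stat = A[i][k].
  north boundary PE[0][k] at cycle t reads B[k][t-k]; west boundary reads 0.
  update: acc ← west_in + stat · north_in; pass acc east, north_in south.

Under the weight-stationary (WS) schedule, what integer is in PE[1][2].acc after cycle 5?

PE[1][2].acc = 42

Tracing WS — 3×3 array, target PE[1][2]:
  step 0 · PE0,2: acc=0; fwd→0 fwd↓0
  step 0 · PE1,1: acc=0; fwd→0 fwd↓0
  step 0 · PE1,2: acc=0; fwd→0 fwd↓0
  step 1 · PE0,2: acc=0; fwd→0 fwd↓0
  step 1 · PE1,1: acc=0; fwd→0 fwd↓0
  step 1 · PE1,2: acc=0; fwd→0 fwd↓0
  step 2 · PE0,2: acc=18; fwd→3 fwd↓18
  step 2 · PE1,1: acc=17; fwd→5 fwd↓17
  step 2 · PE1,2: acc=0; fwd→0 fwd↓0
  step 3 · PE0,2: acc=18; fwd→3 fwd↓18
  step 3 · PE1,1: acc=20; fwd→8 fwd↓20
  step 3 · PE1,2: acc=38; fwd→5 fwd↓38
  step 4 · PE0,2: acc=18; fwd→3 fwd↓18
  step 4 · PE1,1: acc=18; fwd→6 fwd↓18
  step 4 · PE1,2: acc=50; fwd→8 fwd↓50
  step 5 · PE0,2: acc=0; fwd→0 fwd↓0
  step 5 · PE1,1: acc=0; fwd→0 fwd↓0
  step 5 · PE1,2: acc=42; fwd→6 fwd↓42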